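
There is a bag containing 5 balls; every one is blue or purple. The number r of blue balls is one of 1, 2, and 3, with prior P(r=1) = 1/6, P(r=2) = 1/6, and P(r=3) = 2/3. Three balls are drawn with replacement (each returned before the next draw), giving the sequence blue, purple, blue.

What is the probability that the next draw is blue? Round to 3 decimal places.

0.555

Under each hypothesis, the probability of the observed sequence is: P(data | r = 1) = (1/5)(4/5)(1/5) = 4/125; P(data | r = 2) = (2/5)(3/5)(2/5) = 12/125; P(data | r = 3) = (3/5)(2/5)(3/5) = 18/125.
The prior-weighted likelihoods are 1/6 · 4/125 = 2/375, 1/6 · 12/125 = 2/125, 2/3 · 18/125 = 12/125; these sum to 44/375.
Normalising, the posterior is P(r = 1 | data) = 1/22, P(r = 2 | data) = 3/22, P(r = 3 | data) = 9/11.
So P(blue next | data) = Σ P(blue next | H) P(H | data) = (1/5)(1/22) + (2/5)(3/22) + (3/5)(9/11) = 61/110.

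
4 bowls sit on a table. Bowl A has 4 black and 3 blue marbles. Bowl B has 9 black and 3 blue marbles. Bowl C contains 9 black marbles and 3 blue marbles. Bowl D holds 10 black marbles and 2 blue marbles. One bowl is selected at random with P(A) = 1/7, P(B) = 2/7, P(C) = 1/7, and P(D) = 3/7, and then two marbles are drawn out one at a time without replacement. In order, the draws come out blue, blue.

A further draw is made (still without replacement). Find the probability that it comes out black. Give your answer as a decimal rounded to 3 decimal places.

0.870

Compute the likelihood of the observed sequence for each case: P(data | bowl A) = (3/7)(2/6) = 1/7; P(data | bowl B) = (3/12)(2/11) = 1/22; P(data | bowl C) = (3/12)(2/11) = 1/22; P(data | bowl D) = (2/12)(1/11) = 1/66.
Multiplying each by its prior: 1/7 · 1/7 = 1/49, 2/7 · 1/22 = 1/77, 1/7 · 1/22 = 1/154, 3/7 · 1/66 = 1/154; summing to 25/539.
The posterior is then P(bowl A | data) = 11/25, P(bowl B | data) = 7/25, P(bowl C | data) = 7/50, P(bowl D | data) = 7/50.
Averaging over the posterior, P(black next | data) = (4/5)(11/25) + (9/10)(7/25) + (9/10)(7/50) + (1)(7/50) = 87/100.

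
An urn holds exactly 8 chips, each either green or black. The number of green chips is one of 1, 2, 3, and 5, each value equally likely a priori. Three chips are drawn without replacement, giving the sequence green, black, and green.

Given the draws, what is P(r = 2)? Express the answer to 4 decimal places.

0.1176

For each hypothesis, P(data | H) works out to: P(data | r = 1) = (1/8)(7/7)(0/6) = 0; P(data | r = 2) = (2/8)(6/7)(1/6) = 1/28; P(data | r = 3) = (3/8)(5/7)(2/6) = 5/56; P(data | r = 5) = (5/8)(3/7)(4/6) = 5/28.
Weighting by the prior gives 1/4 · 0 = 0, 1/4 · 1/28 = 1/112, 1/4 · 5/56 = 5/224, 1/4 · 5/28 = 5/112; these sum to 17/224.
Therefore the posterior P(r = 2 | data) = (1/112) / (17/224) = 2/17.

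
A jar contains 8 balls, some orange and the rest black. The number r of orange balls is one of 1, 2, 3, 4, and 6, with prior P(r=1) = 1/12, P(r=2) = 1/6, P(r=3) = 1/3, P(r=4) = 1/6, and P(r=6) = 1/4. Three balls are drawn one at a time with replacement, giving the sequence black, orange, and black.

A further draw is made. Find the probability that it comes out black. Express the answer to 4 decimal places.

0.6066

For each hypothesis, P(data | H) works out to: P(data | r = 1) = (7/8)(1/8)(7/8) = 0.095703; P(data | r = 2) = (6/8)(2/8)(6/8) = 0.14062; P(data | r = 3) = (5/8)(3/8)(5/8) = 0.14648; P(data | r = 4) = (4/8)(4/8)(4/8) = 0.125; P(data | r = 6) = (2/8)(6/8)(2/8) = 0.046875.
Multiplying each by its prior: 1/12 · 0.095703 = 0.0079753, 1/6 · 0.14062 = 0.023438, 1/3 · 0.14648 = 0.048828, 1/6 · 0.125 = 0.020833, 1/4 · 0.046875 = 0.011719; summing to 0.11279.
The posterior is then P(r = 1 | data) = 0.070707, P(r = 2 | data) = 0.20779, P(r = 3 | data) = 0.4329, P(r = 4 | data) = 0.1847, P(r = 6 | data) = 0.1039.
So P(black next | data) = Σ P(black next | H) P(H | data) = (7/8)(0.070707) + (3/4)(0.20779) + (5/8)(0.4329) + (1/2)(0.1847) + (1/4)(0.1039) = 0.6066.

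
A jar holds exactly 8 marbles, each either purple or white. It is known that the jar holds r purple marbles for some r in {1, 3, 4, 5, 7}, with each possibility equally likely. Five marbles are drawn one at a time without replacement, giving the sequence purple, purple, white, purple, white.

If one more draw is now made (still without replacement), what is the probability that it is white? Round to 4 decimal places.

0.5625

Compute the likelihood of the observed sequence for each case: P(data | r = 1) = (1/8)(0/7) = 0; P(data | r = 3) = (3/8)(2/7)(5/6)(1/5)(4/4) = 1/56; P(data | r = 4) = (4/8)(3/7)(4/6)(2/5)(3/4) = 3/70; P(data | r = 5) = (5/8)(4/7)(3/6)(3/5)(2/4) = 3/56; P(data | r = 7) = (7/8)(6/7)(1/6)(5/5)(0/4) = 0.
Weighting by the prior gives 1/5 · 0 = 0, 1/5 · 1/56 = 1/280, 1/5 · 3/70 = 3/350, 1/5 · 3/56 = 3/280, 1/5 · 0 = 0; these sum to 4/175.
Normalising, the posterior is P(r = 1 | data) = 0, P(r = 3 | data) = 5/32, P(r = 4 | data) = 3/8, P(r = 5 | data) = 15/32, P(r = 7 | data) = 0.
So P(white next | data) = Σ P(white next | H) P(H | data) = (1)(5/32) + (2/3)(3/8) + (1/3)(15/32) = 9/16.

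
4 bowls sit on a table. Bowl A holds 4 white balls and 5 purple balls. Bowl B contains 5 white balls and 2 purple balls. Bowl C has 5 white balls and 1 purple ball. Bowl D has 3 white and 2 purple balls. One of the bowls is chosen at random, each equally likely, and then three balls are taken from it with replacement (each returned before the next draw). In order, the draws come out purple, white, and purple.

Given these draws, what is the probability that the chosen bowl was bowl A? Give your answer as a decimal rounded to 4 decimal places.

0.4360

Under each hypothesis, the probability of the observed sequence is: P(data | bowl A) = (5/9)(4/9)(5/9) = 0.13717; P(data | bowl B) = (2/7)(5/7)(2/7) = 0.058309; P(data | bowl C) = (1/6)(5/6)(1/6) = 0.023148; P(data | bowl D) = (2/5)(3/5)(2/5) = 0.096.
Weighting by the prior gives 1/4 · 0.13717 = 0.034294, 1/4 · 0.058309 = 0.014577, 1/4 · 0.023148 = 0.005787, 1/4 · 0.096 = 0.024; these sum to 0.078658.
So P(bowl A | data) = (0.034294) / (0.078658) = 0.43598.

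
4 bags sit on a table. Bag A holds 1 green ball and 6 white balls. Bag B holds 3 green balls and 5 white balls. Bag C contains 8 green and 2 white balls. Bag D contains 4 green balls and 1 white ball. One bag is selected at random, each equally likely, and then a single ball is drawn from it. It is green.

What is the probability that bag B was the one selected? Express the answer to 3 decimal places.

0.177

For each hypothesis, P(data | H) works out to: P(data | bag A) = (1/7) = 0.14286; P(data | bag B) = (3/8) = 0.375; P(data | bag C) = (8/10) = 0.8; P(data | bag D) = (4/5) = 0.8.
Weighting by the prior gives 1/4 · 0.14286 = 0.035714, 1/4 · 0.375 = 0.09375, 1/4 · 0.8 = 0.2, 1/4 · 0.8 = 0.2; summing to 0.52946.
By Bayes' rule, P(bag B | data) = (0.09375) / (0.52946) = 0.17707.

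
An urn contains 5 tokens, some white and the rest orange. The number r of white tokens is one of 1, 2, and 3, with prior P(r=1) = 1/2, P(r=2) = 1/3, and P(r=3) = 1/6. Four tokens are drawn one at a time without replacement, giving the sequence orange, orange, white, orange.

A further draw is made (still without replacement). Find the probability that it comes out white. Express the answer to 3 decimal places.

0.250

For each hypothesis, P(data | H) works out to: P(data | r = 1) = (4/5)(3/4)(1/3)(2/2) = 1/5; P(data | r = 2) = (3/5)(2/4)(2/3)(1/2) = 1/10; P(data | r = 3) = (2/5)(1/4)(3/3)(0/2) = 0.
The prior-weighted likelihoods are 1/2 · 1/5 = 1/10, 1/3 · 1/10 = 1/30, 1/6 · 0 = 0; these sum to 2/15.
Dividing through by the total gives posterior P(r = 1 | data) = 3/4, P(r = 2 | data) = 1/4, P(r = 3 | data) = 0.
Averaging over the posterior, P(white next | data) = (0)(3/4) + (1)(1/4) = 1/4.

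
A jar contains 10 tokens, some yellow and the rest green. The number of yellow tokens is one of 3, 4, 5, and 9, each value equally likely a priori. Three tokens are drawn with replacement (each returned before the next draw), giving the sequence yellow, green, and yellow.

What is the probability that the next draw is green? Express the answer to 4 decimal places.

0.4721

For each hypothesis, P(data | H) works out to: P(data | r = 3) = (3/10)(7/10)(3/10) = 0.063; P(data | r = 4) = (4/10)(6/10)(4/10) = 0.096; P(data | r = 5) = (5/10)(5/10)(5/10) = 0.125; P(data | r = 9) = (9/10)(1/10)(9/10) = 0.081.
Weighting by the prior gives 1/4 · 0.063 = 0.01575, 1/4 · 0.096 = 0.024, 1/4 · 0.125 = 0.03125, 1/4 · 0.081 = 0.02025; summing to 0.09125.
Dividing through by the total gives posterior P(r = 3 | data) = 0.1726, P(r = 4 | data) = 0.26301, P(r = 5 | data) = 0.34247, P(r = 9 | data) = 0.22192.
The predictive probability is P(green next | data) = (7/10)(0.1726) + (3/5)(0.26301) + (1/2)(0.34247) + (1/10)(0.22192) = 0.47205.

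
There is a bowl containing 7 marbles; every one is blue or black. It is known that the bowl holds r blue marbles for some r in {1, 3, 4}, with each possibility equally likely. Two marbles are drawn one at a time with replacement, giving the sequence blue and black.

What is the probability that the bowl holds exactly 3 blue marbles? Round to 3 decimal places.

Under each hypothesis, the probability of the observed sequence is: P(data | r = 1) = (1/7)(6/7) = 6/49; P(data | r = 3) = (3/7)(4/7) = 12/49; P(data | r = 4) = (4/7)(3/7) = 12/49.
Multiplying each by its prior: 1/3 · 6/49 = 2/49, 1/3 · 12/49 = 4/49, 1/3 · 12/49 = 4/49; with total 10/49.
Hence P(r = 3 | data) = (4/49) / (10/49) = 2/5.

0.400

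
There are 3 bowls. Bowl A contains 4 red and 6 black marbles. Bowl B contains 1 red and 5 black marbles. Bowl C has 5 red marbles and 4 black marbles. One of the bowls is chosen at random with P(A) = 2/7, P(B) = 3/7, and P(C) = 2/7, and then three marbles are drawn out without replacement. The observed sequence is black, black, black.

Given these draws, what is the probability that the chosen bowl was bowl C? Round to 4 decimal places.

Under each hypothesis, the probability of the observed sequence is: P(data | bowl A) = (6/10)(5/9)(4/8) = 1/6; P(data | bowl B) = (5/6)(4/5)(3/4) = 1/2; P(data | bowl C) = (4/9)(3/8)(2/7) = 1/21.
The prior-weighted likelihoods are 2/7 · 1/6 = 1/21, 3/7 · 1/2 = 3/14, 2/7 · 1/21 = 2/147; summing to 27/98.
Hence P(bowl C | data) = (2/147) / (27/98) = 4/81.

0.0494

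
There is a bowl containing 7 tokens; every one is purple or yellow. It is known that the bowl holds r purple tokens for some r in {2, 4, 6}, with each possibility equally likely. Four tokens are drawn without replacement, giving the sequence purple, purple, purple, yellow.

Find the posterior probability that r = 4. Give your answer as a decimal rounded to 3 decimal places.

0.375

For each hypothesis, P(data | H) works out to: P(data | r = 2) = (2/7)(1/6)(0/5) = 0; P(data | r = 4) = (4/7)(3/6)(2/5)(3/4) = 3/35; P(data | r = 6) = (6/7)(5/6)(4/5)(1/4) = 1/7.
Weighting by the prior gives 1/3 · 0 = 0, 1/3 · 3/35 = 1/35, 1/3 · 1/7 = 1/21; summing to 8/105.
So P(r = 4 | data) = (1/35) / (8/105) = 3/8.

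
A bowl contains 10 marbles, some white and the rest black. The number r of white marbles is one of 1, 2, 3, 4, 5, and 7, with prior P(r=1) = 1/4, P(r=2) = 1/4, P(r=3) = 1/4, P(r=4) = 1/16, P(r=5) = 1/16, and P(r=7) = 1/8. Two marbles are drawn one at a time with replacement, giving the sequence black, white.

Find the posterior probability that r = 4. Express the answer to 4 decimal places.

0.0873

Under each hypothesis, the probability of the observed sequence is: P(data | r = 1) = (9/10)(1/10) = 9/100; P(data | r = 2) = (8/10)(2/10) = 4/25; P(data | r = 3) = (7/10)(3/10) = 21/100; P(data | r = 4) = (6/10)(4/10) = 6/25; P(data | r = 5) = (5/10)(5/10) = 1/4; P(data | r = 7) = (3/10)(7/10) = 21/100.
Weighting by the prior gives 1/4 · 9/100 = 9/400, 1/4 · 4/25 = 1/25, 1/4 · 21/100 = 21/400, 1/16 · 6/25 = 3/200, 1/16 · 1/4 = 1/64, 1/8 · 21/100 = 21/800; summing to 11/64.
So P(r = 4 | data) = (3/200) / (11/64) = 24/275.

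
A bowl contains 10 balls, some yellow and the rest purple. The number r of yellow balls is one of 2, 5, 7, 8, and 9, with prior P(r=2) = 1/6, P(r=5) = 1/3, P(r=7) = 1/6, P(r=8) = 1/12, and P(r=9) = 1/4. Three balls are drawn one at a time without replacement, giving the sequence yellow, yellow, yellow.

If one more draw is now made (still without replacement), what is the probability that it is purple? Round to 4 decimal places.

Compute the likelihood of the observed sequence for each case: P(data | r = 2) = (2/10)(1/9)(0/8) = 0; P(data | r = 5) = (5/10)(4/9)(3/8) = 1/12; P(data | r = 7) = (7/10)(6/9)(5/8) = 7/24; P(data | r = 8) = (8/10)(7/9)(6/8) = 7/15; P(data | r = 9) = (9/10)(8/9)(7/8) = 7/10.
Weighting by the prior gives 1/6 · 0 = 0, 1/3 · 1/12 = 1/36, 1/6 · 7/24 = 7/144, 1/12 · 7/15 = 7/180, 1/4 · 7/10 = 7/40; summing to 209/720.
Normalising, the posterior is P(r = 2 | data) = 0, P(r = 5 | data) = 0.095694, P(r = 7 | data) = 0.16746, P(r = 8 | data) = 0.13397, P(r = 9 | data) = 0.60287.
Averaging over the posterior, P(purple next | data) = (5/7)(0.095694) + (3/7)(0.16746) + (2/7)(0.13397) + (1/7)(0.60287) = 0.26452.

0.2645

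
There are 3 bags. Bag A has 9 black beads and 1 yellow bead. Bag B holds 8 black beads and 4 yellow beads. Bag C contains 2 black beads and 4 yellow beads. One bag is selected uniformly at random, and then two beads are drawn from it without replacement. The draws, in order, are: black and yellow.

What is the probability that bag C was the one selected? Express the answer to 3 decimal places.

Under each hypothesis, the probability of the observed sequence is: P(data | bag A) = (9/10)(1/9) = 1/10; P(data | bag B) = (8/12)(4/11) = 8/33; P(data | bag C) = (2/6)(4/5) = 4/15.
The prior-weighted likelihoods are 1/3 · 1/10 = 1/30, 1/3 · 8/33 = 8/99, 1/3 · 4/15 = 4/45; with total 67/330.
Hence P(bag C | data) = (4/45) / (67/330) = 88/201.

0.438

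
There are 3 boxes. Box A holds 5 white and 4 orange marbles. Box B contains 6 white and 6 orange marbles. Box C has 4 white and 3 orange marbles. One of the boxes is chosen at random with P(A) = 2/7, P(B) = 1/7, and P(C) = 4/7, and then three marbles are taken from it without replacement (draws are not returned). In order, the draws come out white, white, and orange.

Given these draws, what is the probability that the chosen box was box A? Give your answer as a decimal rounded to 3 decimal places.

For each hypothesis, P(data | H) works out to: P(data | box A) = (5/9)(4/8)(4/7) = 0.15873; P(data | box B) = (6/12)(5/11)(6/10) = 0.13636; P(data | box C) = (4/7)(3/6)(3/5) = 0.17143.
The prior-weighted likelihoods are 2/7 · 0.15873 = 0.045351, 1/7 · 0.13636 = 0.019481, 4/7 · 0.17143 = 0.097959; summing to 0.16279.
Therefore the posterior P(box A | data) = (0.045351) / (0.16279) = 0.27859.

0.279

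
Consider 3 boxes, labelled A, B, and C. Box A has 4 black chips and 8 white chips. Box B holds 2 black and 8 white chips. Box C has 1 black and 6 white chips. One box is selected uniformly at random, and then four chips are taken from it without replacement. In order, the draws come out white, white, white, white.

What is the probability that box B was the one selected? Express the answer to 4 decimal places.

Under each hypothesis, the probability of the observed sequence is: P(data | box A) = (8/12)(7/11)(6/10)(5/9) = 0.14141; P(data | box B) = (8/10)(7/9)(6/8)(5/7) = 0.33333; P(data | box C) = (6/7)(5/6)(4/5)(3/4) = 0.42857.
The prior-weighted likelihoods are 1/3 · 0.14141 = 0.047138, 1/3 · 0.33333 = 0.11111, 1/3 · 0.42857 = 0.14286; summing to 0.30111.
Hence P(box B | data) = (0.11111) / (0.30111) = 0.36901.

0.3690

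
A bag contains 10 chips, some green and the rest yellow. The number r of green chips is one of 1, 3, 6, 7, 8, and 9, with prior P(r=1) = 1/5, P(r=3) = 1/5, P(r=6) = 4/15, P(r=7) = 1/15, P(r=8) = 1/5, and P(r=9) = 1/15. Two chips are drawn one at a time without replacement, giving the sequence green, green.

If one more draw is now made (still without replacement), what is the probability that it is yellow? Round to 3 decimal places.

Under each hypothesis, the probability of the observed sequence is: P(data | r = 1) = (1/10)(0/9) = 0; P(data | r = 3) = (3/10)(2/9) = 1/15; P(data | r = 6) = (6/10)(5/9) = 1/3; P(data | r = 7) = (7/10)(6/9) = 7/15; P(data | r = 8) = (8/10)(7/9) = 28/45; P(data | r = 9) = (9/10)(8/9) = 4/5.
The prior-weighted likelihoods are 1/5 · 0 = 0, 1/5 · 1/15 = 1/75, 4/15 · 1/3 = 4/45, 1/15 · 7/15 = 7/225, 1/5 · 28/45 = 28/225, 1/15 · 4/5 = 4/75; summing to 14/45.
The posterior is then P(r = 1 | data) = 0, P(r = 3 | data) = 3/70, P(r = 6 | data) = 2/7, P(r = 7 | data) = 1/10, P(r = 8 | data) = 2/5, P(r = 9 | data) = 6/35.
Averaging over the posterior, P(yellow next | data) = (7/8)(3/70) + (1/2)(2/7) + (3/8)(1/10) + (1/4)(2/5) + (1/8)(6/35) = 19/56.

0.339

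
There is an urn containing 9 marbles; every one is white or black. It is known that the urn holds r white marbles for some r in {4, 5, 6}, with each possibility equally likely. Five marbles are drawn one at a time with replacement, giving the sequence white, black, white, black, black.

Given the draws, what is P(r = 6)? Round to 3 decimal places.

0.213

The likelihood of the observed sequence under each hypothesis: P(data | r = 4) = (4/9)(5/9)(4/9)(5/9)(5/9) = 0.03387; P(data | r = 5) = (5/9)(4/9)(5/9)(4/9)(4/9) = 0.027096; P(data | r = 6) = (6/9)(3/9)(6/9)(3/9)(3/9) = 0.016461.
The prior-weighted likelihoods are 1/3 · 0.03387 = 0.01129, 1/3 · 0.027096 = 0.009032, 1/3 · 0.016461 = 0.005487; summing to 0.025809.
Therefore the posterior P(r = 6 | data) = (0.005487) / (0.025809) = 0.2126.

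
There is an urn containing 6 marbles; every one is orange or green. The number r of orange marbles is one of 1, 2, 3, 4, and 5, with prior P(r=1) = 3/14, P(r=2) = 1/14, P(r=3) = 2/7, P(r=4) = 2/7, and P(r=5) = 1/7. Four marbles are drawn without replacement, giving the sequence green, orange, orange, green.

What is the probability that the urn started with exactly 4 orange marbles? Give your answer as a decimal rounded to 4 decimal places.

0.3636

The likelihood of the observed sequence under each hypothesis: P(data | r = 1) = (5/6)(1/5)(0/4) = 0; P(data | r = 2) = (4/6)(2/5)(1/4)(3/3) = 1/15; P(data | r = 3) = (3/6)(3/5)(2/4)(2/3) = 1/10; P(data | r = 4) = (2/6)(4/5)(3/4)(1/3) = 1/15; P(data | r = 5) = (1/6)(5/5)(4/4)(0/3) = 0.
Weighting by the prior gives 3/14 · 0 = 0, 1/14 · 1/15 = 1/210, 2/7 · 1/10 = 1/35, 2/7 · 1/15 = 2/105, 1/7 · 0 = 0; these sum to 11/210.
By Bayes' rule, P(r = 4 | data) = (2/105) / (11/210) = 4/11.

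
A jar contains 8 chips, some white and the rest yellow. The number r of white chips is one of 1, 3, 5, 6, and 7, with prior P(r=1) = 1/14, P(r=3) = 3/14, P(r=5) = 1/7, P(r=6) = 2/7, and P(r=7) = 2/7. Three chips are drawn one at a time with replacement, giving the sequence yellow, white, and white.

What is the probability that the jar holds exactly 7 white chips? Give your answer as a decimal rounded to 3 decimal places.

0.253

Under each hypothesis, the probability of the observed sequence is: P(data | r = 1) = (7/8)(1/8)(1/8) = 0.013672; P(data | r = 3) = (5/8)(3/8)(3/8) = 0.087891; P(data | r = 5) = (3/8)(5/8)(5/8) = 0.14648; P(data | r = 6) = (2/8)(6/8)(6/8) = 0.14062; P(data | r = 7) = (1/8)(7/8)(7/8) = 0.095703.
Weighting by the prior gives 1/14 · 0.013672 = 0.00097656, 3/14 · 0.087891 = 0.018834, 1/7 · 0.14648 = 0.020926, 2/7 · 0.14062 = 0.040179, 2/7 · 0.095703 = 0.027344; with total 0.10826.
Hence P(r = 7 | data) = (0.027344) / (0.10826) = 0.25258.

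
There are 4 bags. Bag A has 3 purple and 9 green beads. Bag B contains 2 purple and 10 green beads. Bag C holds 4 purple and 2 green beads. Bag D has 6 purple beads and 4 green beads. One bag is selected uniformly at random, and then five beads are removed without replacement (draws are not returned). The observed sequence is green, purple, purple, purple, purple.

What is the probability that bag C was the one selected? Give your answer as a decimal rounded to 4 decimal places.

0.5833

The likelihood of the observed sequence under each hypothesis: P(data | bag A) = (9/12)(3/11)(2/10)(1/9)(0/8) = 0; P(data | bag B) = (10/12)(2/11)(1/10)(0/9) = 0; P(data | bag C) = (2/6)(4/5)(3/4)(2/3)(1/2) = 1/15; P(data | bag D) = (4/10)(6/9)(5/8)(4/7)(3/6) = 1/21.
The prior-weighted likelihoods are 1/4 · 0 = 0, 1/4 · 0 = 0, 1/4 · 1/15 = 1/60, 1/4 · 1/21 = 1/84; with total 1/35.
So P(bag C | data) = (1/60) / (1/35) = 7/12.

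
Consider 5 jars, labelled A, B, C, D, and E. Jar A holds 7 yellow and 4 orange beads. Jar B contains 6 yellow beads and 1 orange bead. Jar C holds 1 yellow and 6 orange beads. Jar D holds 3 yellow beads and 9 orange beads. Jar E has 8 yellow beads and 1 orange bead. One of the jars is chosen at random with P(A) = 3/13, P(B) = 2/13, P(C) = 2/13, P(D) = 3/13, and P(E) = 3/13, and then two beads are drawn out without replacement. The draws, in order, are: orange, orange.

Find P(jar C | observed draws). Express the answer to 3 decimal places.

Under each hypothesis, the probability of the observed sequence is: P(data | jar A) = (4/11)(3/10) = 0.10909; P(data | jar B) = (1/7)(0/6) = 0; P(data | jar C) = (6/7)(5/6) = 0.71429; P(data | jar D) = (9/12)(8/11) = 0.54545; P(data | jar E) = (1/9)(0/8) = 0.
Multiplying each by its prior: 3/13 · 0.10909 = 0.025175, 2/13 · 0 = 0, 2/13 · 0.71429 = 0.10989, 3/13 · 0.54545 = 0.12587, 3/13 · 0 = 0; these sum to 0.26094.
Hence P(jar C | data) = (0.10989) / (0.26094) = 0.42113.

0.421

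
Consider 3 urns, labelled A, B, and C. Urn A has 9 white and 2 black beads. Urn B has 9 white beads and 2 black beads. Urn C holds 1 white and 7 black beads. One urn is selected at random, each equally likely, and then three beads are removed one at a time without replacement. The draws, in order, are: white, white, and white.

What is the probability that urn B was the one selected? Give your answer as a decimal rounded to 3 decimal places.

Under each hypothesis, the probability of the observed sequence is: P(data | urn A) = (9/11)(8/10)(7/9) = 28/55; P(data | urn B) = (9/11)(8/10)(7/9) = 28/55; P(data | urn C) = (1/8)(0/7) = 0.
Weighting by the prior gives 1/3 · 28/55 = 28/165, 1/3 · 28/55 = 28/165, 1/3 · 0 = 0; these sum to 56/165.
Hence P(urn B | data) = (28/165) / (56/165) = 1/2.

0.500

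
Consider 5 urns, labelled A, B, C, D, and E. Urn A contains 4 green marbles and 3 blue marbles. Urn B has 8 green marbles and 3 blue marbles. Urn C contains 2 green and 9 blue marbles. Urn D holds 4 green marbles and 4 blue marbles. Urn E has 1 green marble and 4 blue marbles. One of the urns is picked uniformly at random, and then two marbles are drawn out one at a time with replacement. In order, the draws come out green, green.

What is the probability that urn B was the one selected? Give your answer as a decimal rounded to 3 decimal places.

0.449

Compute the likelihood of the observed sequence for each case: P(data | urn A) = (4/7)(4/7) = 0.32653; P(data | urn B) = (8/11)(8/11) = 0.52893; P(data | urn C) = (2/11)(2/11) = 0.033058; P(data | urn D) = (4/8)(4/8) = 0.25; P(data | urn E) = (1/5)(1/5) = 0.04.
Weighting by the prior gives 1/5 · 0.32653 = 0.065306, 1/5 · 0.52893 = 0.10579, 1/5 · 0.033058 = 0.0066116, 1/5 · 0.25 = 0.05, 1/5 · 0.04 = 0.008; summing to 0.2357.
Hence P(urn B | data) = (0.10579) / (0.2357) = 0.44881.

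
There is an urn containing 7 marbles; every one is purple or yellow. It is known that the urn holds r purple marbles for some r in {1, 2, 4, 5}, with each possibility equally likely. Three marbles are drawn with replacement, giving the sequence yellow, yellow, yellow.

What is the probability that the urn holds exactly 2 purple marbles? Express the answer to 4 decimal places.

0.3324

Under each hypothesis, the probability of the observed sequence is: P(data | r = 1) = (6/7)(6/7)(6/7) = 0.62974; P(data | r = 2) = (5/7)(5/7)(5/7) = 0.36443; P(data | r = 4) = (3/7)(3/7)(3/7) = 0.078717; P(data | r = 5) = (2/7)(2/7)(2/7) = 0.023324.
Weighting by the prior gives 1/4 · 0.62974 = 0.15743, 1/4 · 0.36443 = 0.091108, 1/4 · 0.078717 = 0.019679, 1/4 · 0.023324 = 0.0058309; summing to 0.27405.
Therefore the posterior P(r = 2 | data) = (0.091108) / (0.27405) = 0.33245.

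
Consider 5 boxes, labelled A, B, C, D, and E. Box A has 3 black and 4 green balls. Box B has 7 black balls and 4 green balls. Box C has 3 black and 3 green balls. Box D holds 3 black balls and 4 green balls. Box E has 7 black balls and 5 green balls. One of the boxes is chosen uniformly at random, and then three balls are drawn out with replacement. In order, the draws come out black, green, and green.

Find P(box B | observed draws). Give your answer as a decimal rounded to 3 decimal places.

0.143

Compute the likelihood of the observed sequence for each case: P(data | box A) = (3/7)(4/7)(4/7) = 0.13994; P(data | box B) = (7/11)(4/11)(4/11) = 0.084147; P(data | box C) = (3/6)(3/6)(3/6) = 0.125; P(data | box D) = (3/7)(4/7)(4/7) = 0.13994; P(data | box E) = (7/12)(5/12)(5/12) = 0.10127.
Multiplying each by its prior: 1/5 · 0.13994 = 0.027988, 1/5 · 0.084147 = 0.016829, 1/5 · 0.125 = 0.025, 1/5 · 0.13994 = 0.027988, 1/5 · 0.10127 = 0.020255; summing to 0.11806.
Hence P(box B | data) = (0.016829) / (0.11806) = 0.14255.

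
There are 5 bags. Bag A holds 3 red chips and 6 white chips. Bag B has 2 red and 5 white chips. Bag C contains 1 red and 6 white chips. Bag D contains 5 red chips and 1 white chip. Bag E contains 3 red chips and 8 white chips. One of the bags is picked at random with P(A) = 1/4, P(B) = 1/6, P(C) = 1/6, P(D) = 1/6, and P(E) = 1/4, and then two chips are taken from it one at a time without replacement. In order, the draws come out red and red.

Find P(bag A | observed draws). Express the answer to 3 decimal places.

0.136

Compute the likelihood of the observed sequence for each case: P(data | bag A) = (3/9)(2/8) = 0.083333; P(data | bag B) = (2/7)(1/6) = 0.047619; P(data | bag C) = (1/7)(0/6) = 0; P(data | bag D) = (5/6)(4/5) = 0.66667; P(data | bag E) = (3/11)(2/10) = 0.054545.
Multiplying each by its prior: 1/4 · 0.083333 = 0.020833, 1/6 · 0.047619 = 0.0079365, 1/6 · 0 = 0, 1/6 · 0.66667 = 0.11111, 1/4 · 0.054545 = 0.013636; with total 0.15352.
By Bayes' rule, P(bag A | data) = (0.020833) / (0.15352) = 0.13571.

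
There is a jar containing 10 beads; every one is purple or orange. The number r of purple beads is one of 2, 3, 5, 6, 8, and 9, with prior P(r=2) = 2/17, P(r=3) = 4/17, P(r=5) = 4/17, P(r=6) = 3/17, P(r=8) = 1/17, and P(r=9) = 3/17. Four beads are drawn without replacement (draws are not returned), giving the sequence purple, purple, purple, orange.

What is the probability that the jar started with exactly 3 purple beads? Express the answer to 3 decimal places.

0.034

Compute the likelihood of the observed sequence for each case: P(data | r = 2) = (2/10)(1/9)(0/8) = 0; P(data | r = 3) = (3/10)(2/9)(1/8)(7/7) = 0.0083333; P(data | r = 5) = (5/10)(4/9)(3/8)(5/7) = 0.059524; P(data | r = 6) = (6/10)(5/9)(4/8)(4/7) = 0.095238; P(data | r = 8) = (8/10)(7/9)(6/8)(2/7) = 0.13333; P(data | r = 9) = (9/10)(8/9)(7/8)(1/7) = 0.1.
Multiplying each by its prior: 2/17 · 0 = 0, 4/17 · 0.0083333 = 0.0019608, 4/17 · 0.059524 = 0.014006, 3/17 · 0.095238 = 0.016807, 1/17 · 0.13333 = 0.0078431, 3/17 · 0.1 = 0.017647; these sum to 0.058263.
Therefore the posterior P(r = 3 | data) = (0.0019608) / (0.058263) = 0.033654.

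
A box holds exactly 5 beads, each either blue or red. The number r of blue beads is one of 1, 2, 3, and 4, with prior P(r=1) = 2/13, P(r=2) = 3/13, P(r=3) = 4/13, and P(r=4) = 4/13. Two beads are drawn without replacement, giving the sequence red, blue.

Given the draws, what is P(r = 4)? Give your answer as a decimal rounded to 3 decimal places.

0.242

Compute the likelihood of the observed sequence for each case: P(data | r = 1) = (4/5)(1/4) = 1/5; P(data | r = 2) = (3/5)(2/4) = 3/10; P(data | r = 3) = (2/5)(3/4) = 3/10; P(data | r = 4) = (1/5)(4/4) = 1/5.
Weighting by the prior gives 2/13 · 1/5 = 2/65, 3/13 · 3/10 = 9/130, 4/13 · 3/10 = 6/65, 4/13 · 1/5 = 4/65; summing to 33/130.
By Bayes' rule, P(r = 4 | data) = (4/65) / (33/130) = 8/33.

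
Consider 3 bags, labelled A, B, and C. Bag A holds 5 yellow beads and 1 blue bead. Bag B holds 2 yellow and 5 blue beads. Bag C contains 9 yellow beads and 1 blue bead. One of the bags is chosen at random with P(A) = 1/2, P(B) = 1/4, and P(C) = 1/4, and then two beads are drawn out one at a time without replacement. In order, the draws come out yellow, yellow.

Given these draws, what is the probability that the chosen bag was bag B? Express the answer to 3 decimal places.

0.022

Under each hypothesis, the probability of the observed sequence is: P(data | bag A) = (5/6)(4/5) = 2/3; P(data | bag B) = (2/7)(1/6) = 1/21; P(data | bag C) = (9/10)(8/9) = 4/5.
Weighting by the prior gives 1/2 · 2/3 = 1/3, 1/4 · 1/21 = 1/84, 1/4 · 4/5 = 1/5; these sum to 229/420.
So P(bag B | data) = (1/84) / (229/420) = 5/229.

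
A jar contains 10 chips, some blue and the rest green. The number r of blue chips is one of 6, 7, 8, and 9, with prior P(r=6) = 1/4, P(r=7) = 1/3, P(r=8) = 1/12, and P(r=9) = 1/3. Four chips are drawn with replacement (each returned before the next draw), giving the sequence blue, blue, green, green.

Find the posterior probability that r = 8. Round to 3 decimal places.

The likelihood of the observed sequence under each hypothesis: P(data | r = 6) = (6/10)(6/10)(4/10)(4/10) = 0.0576; P(data | r = 7) = (7/10)(7/10)(3/10)(3/10) = 0.0441; P(data | r = 8) = (8/10)(8/10)(2/10)(2/10) = 0.0256; P(data | r = 9) = (9/10)(9/10)(1/10)(1/10) = 0.0081.
The prior-weighted likelihoods are 1/4 · 0.0576 = 0.0144, 1/3 · 0.0441 = 0.0147, 1/12 · 0.0256 = 0.0021333, 1/3 · 0.0081 = 0.0027; these sum to 0.033933.
So P(r = 8 | data) = (0.0021333) / (0.033933) = 0.062868.

0.063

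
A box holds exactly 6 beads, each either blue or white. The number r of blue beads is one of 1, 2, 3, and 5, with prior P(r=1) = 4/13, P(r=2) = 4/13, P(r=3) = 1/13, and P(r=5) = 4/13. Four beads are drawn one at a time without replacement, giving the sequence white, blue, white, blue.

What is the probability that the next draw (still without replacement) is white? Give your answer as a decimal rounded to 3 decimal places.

Compute the likelihood of the observed sequence for each case: P(data | r = 1) = (5/6)(1/5)(4/4)(0/3) = 0; P(data | r = 2) = (4/6)(2/5)(3/4)(1/3) = 1/15; P(data | r = 3) = (3/6)(3/5)(2/4)(2/3) = 1/10; P(data | r = 5) = (1/6)(5/5)(0/4) = 0.
The prior-weighted likelihoods are 4/13 · 0 = 0, 4/13 · 1/15 = 4/195, 1/13 · 1/10 = 1/130, 4/13 · 0 = 0; these sum to 11/390.
The posterior is then P(r = 1 | data) = 0, P(r = 2 | data) = 8/11, P(r = 3 | data) = 3/11, P(r = 5 | data) = 0.
Averaging over the posterior, P(white next | data) = (1)(8/11) + (1/2)(3/11) = 19/22.

0.864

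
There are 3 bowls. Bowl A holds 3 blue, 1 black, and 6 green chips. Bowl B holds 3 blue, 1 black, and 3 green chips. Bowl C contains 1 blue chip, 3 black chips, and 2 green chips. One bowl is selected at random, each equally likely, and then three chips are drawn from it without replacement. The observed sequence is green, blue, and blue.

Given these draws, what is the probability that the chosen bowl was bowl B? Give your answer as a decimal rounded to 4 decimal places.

For each hypothesis, P(data | H) works out to: P(data | bowl A) = (6/10)(3/9)(2/8) = 1/20; P(data | bowl B) = (3/7)(3/6)(2/5) = 3/35; P(data | bowl C) = (2/6)(1/5)(0/4) = 0.
Weighting by the prior gives 1/3 · 1/20 = 1/60, 1/3 · 3/35 = 1/35, 1/3 · 0 = 0; these sum to 19/420.
Hence P(bowl B | data) = (1/35) / (19/420) = 12/19.

0.6316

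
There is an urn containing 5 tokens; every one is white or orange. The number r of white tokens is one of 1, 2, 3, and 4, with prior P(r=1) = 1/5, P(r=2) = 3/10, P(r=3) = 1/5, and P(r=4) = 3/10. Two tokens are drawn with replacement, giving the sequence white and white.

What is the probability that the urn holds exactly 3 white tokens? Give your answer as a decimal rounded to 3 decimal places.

The likelihood of the observed sequence under each hypothesis: P(data | r = 1) = (1/5)(1/5) = 1/25; P(data | r = 2) = (2/5)(2/5) = 4/25; P(data | r = 3) = (3/5)(3/5) = 9/25; P(data | r = 4) = (4/5)(4/5) = 16/25.
Weighting by the prior gives 1/5 · 1/25 = 1/125, 3/10 · 4/25 = 6/125, 1/5 · 9/25 = 9/125, 3/10 · 16/25 = 24/125; these sum to 8/25.
So P(r = 3 | data) = (9/125) / (8/25) = 9/40.

0.225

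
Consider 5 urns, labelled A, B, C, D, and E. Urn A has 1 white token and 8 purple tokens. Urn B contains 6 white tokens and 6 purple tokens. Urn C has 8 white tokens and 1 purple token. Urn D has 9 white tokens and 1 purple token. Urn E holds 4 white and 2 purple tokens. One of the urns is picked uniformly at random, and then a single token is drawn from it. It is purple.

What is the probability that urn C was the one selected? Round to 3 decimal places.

The likelihood of this draw under each hypothesis: P(data | urn A) = (8/9) = 8/9; P(data | urn B) = (6/12) = 1/2; P(data | urn C) = (1/9) = 1/9; P(data | urn D) = (1/10) = 1/10; P(data | urn E) = (2/6) = 1/3.
The prior-weighted likelihoods are 1/5 · 8/9 = 8/45, 1/5 · 1/2 = 1/10, 1/5 · 1/9 = 1/45, 1/5 · 1/10 = 1/50, 1/5 · 1/3 = 1/15; summing to 29/75.
So P(urn C | data) = (1/45) / (29/75) = 5/87.

0.057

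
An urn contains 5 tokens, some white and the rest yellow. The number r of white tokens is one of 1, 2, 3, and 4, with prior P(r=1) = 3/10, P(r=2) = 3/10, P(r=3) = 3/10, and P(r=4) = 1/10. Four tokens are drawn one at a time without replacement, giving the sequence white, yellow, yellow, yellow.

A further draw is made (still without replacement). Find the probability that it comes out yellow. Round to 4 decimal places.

Under each hypothesis, the probability of the observed sequence is: P(data | r = 1) = (1/5)(4/4)(3/3)(2/2) = 1/5; P(data | r = 2) = (2/5)(3/4)(2/3)(1/2) = 1/10; P(data | r = 3) = (3/5)(2/4)(1/3)(0/2) = 0; P(data | r = 4) = (4/5)(1/4)(0/3) = 0.
The prior-weighted likelihoods are 3/10 · 1/5 = 3/50, 3/10 · 1/10 = 3/100, 3/10 · 0 = 0, 1/10 · 0 = 0; summing to 9/100.
Dividing through by the total gives posterior P(r = 1 | data) = 2/3, P(r = 2 | data) = 1/3, P(r = 3 | data) = 0, P(r = 4 | data) = 0.
Averaging over the posterior, P(yellow next | data) = (1)(2/3) + (0)(1/3) = 2/3.

0.6667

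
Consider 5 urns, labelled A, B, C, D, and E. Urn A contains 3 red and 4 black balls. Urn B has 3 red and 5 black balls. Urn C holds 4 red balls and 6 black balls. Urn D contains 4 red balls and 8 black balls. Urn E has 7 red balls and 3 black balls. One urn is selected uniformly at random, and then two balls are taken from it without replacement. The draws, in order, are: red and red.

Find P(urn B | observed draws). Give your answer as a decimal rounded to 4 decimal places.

0.1139

Under each hypothesis, the probability of the observed sequence is: P(data | urn A) = (3/7)(2/6) = 0.14286; P(data | urn B) = (3/8)(2/7) = 0.10714; P(data | urn C) = (4/10)(3/9) = 0.13333; P(data | urn D) = (4/12)(3/11) = 0.090909; P(data | urn E) = (7/10)(6/9) = 0.46667.
Multiplying each by its prior: 1/5 · 0.14286 = 0.028571, 1/5 · 0.10714 = 0.021429, 1/5 · 0.13333 = 0.026667, 1/5 · 0.090909 = 0.018182, 1/5 · 0.46667 = 0.093333; these sum to 0.18818.
By Bayes' rule, P(urn B | data) = (0.021429) / (0.18818) = 0.11387.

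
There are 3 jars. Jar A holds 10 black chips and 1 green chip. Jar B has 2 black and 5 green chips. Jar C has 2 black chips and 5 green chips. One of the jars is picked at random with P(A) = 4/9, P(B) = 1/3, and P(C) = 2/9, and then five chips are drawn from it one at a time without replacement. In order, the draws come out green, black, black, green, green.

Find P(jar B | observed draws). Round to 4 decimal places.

0.6000

The likelihood of the observed sequence under each hypothesis: P(data | jar A) = (1/11)(10/10)(9/9)(0/8) = 0; P(data | jar B) = (5/7)(2/6)(1/5)(4/4)(3/3) = 1/21; P(data | jar C) = (5/7)(2/6)(1/5)(4/4)(3/3) = 1/21.
Weighting by the prior gives 4/9 · 0 = 0, 1/3 · 1/21 = 1/63, 2/9 · 1/21 = 2/189; summing to 5/189.
Therefore the posterior P(jar B | data) = (1/63) / (5/189) = 3/5.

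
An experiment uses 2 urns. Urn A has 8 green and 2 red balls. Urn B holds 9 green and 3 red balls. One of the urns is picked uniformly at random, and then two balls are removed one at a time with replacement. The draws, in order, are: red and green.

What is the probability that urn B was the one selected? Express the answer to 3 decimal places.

0.540

The likelihood of the observed sequence under each hypothesis: P(data | urn A) = (2/10)(8/10) = 4/25; P(data | urn B) = (3/12)(9/12) = 3/16.
The prior-weighted likelihoods are 1/2 · 4/25 = 2/25, 1/2 · 3/16 = 3/32; with total 139/800.
So P(urn B | data) = (3/32) / (139/800) = 75/139.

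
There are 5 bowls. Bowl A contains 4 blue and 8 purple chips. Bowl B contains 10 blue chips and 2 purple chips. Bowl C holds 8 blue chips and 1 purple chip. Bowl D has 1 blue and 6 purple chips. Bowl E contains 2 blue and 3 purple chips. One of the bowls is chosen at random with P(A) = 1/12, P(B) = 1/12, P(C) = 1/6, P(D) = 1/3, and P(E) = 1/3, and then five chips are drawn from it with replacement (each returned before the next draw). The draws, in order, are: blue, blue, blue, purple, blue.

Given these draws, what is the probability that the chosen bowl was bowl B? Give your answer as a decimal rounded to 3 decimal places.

Under each hypothesis, the probability of the observed sequence is: P(data | bowl A) = (4/12)(4/12)(4/12)(8/12)(4/12) = 0.0082305; P(data | bowl B) = (10/12)(10/12)(10/12)(2/12)(10/12) = 0.080376; P(data | bowl C) = (8/9)(8/9)(8/9)(1/9)(8/9) = 0.069366; P(data | bowl D) = (1/7)(1/7)(1/7)(6/7)(1/7) = 0.00035699; P(data | bowl E) = (2/5)(2/5)(2/5)(3/5)(2/5) = 0.01536.
Weighting by the prior gives 1/12 · 0.0082305 = 0.00068587, 1/12 · 0.080376 = 0.006698, 1/6 · 0.069366 = 0.011561, 1/3 · 0.00035699 = 0.000119, 1/3 · 0.01536 = 0.00512; with total 0.024184.
Hence P(bowl B | data) = (0.006698) / (0.024184) = 0.27696.

0.277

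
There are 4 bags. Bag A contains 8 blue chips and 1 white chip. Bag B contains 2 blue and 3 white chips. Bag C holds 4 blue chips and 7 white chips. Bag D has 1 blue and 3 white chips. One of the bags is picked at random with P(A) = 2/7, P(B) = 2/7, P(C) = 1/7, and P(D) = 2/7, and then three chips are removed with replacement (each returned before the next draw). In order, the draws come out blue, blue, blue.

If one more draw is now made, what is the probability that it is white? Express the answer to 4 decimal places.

0.1780

For each hypothesis, P(data | H) works out to: P(data | bag A) = (8/9)(8/9)(8/9) = 0.70233; P(data | bag B) = (2/5)(2/5)(2/5) = 0.064; P(data | bag C) = (4/11)(4/11)(4/11) = 0.048084; P(data | bag D) = (1/4)(1/4)(1/4) = 0.015625.
Weighting by the prior gives 2/7 · 0.70233 = 0.20067, 2/7 · 0.064 = 0.018286, 1/7 · 0.048084 = 0.0068692, 2/7 · 0.015625 = 0.0044643; these sum to 0.23029.
Dividing through by the total gives posterior P(bag A | data) = 0.87138, P(bag B | data) = 0.079405, P(bag C | data) = 0.029829, P(bag D | data) = 0.019386.
Averaging over the posterior, P(white next | data) = (1/9)(0.87138) + (3/5)(0.079405) + (7/11)(0.029829) + (3/4)(0.019386) = 0.17798.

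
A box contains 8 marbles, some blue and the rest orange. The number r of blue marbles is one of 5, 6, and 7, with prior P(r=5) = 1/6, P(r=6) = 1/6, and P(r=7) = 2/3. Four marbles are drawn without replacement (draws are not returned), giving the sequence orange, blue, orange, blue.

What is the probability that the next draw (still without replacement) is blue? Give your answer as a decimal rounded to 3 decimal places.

The likelihood of the observed sequence under each hypothesis: P(data | r = 5) = (3/8)(5/7)(2/6)(4/5) = 1/14; P(data | r = 6) = (2/8)(6/7)(1/6)(5/5) = 1/28; P(data | r = 7) = (1/8)(7/7)(0/6) = 0.
Multiplying each by its prior: 1/6 · 1/14 = 1/84, 1/6 · 1/28 = 1/168, 2/3 · 0 = 0; summing to 1/56.
The posterior is then P(r = 5 | data) = 2/3, P(r = 6 | data) = 1/3, P(r = 7 | data) = 0.
Averaging over the posterior, P(blue next | data) = (3/4)(2/3) + (1)(1/3) = 5/6.

0.833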